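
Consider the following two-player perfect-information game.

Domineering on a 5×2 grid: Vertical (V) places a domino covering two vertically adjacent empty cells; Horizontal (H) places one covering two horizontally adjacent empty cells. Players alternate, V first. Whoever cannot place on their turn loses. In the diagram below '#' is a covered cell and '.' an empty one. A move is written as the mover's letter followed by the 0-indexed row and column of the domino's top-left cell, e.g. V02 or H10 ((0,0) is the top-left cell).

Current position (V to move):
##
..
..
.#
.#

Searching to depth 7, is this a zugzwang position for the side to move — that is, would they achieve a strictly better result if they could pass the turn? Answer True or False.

p1 V@[##/../../.#/.#]: V10[##/#./#./.#/.#]+1* V11[##/.#/.#/.#/.#]+1 V20[##/../#./##/.#]-1 V30[##/../../##/##]-1
p2 H@[##/#./#./.#/.#] terminal -1; root [##/../../.#/.#] d7
suppose V passes — search the same position with H to move:
pass> p1 H@[##/../../.#/.#]: H10[##/##/../.#/.#]-1 H20[##/../##/.#/.#]+1*
pass> p2 V@[##/../##/.#/.#]: V30[##/../##/##/##]-1*
pass> p3 H@[##/../##/##/##]: H10[##/##/##/##/##]+1*
pass> p4 V@[##/##/##/##/##] terminal -1; root [##/../../.#/.#] d7
for V: play +1, pass -1

zugzwang(##/../../.#/.#, V) = False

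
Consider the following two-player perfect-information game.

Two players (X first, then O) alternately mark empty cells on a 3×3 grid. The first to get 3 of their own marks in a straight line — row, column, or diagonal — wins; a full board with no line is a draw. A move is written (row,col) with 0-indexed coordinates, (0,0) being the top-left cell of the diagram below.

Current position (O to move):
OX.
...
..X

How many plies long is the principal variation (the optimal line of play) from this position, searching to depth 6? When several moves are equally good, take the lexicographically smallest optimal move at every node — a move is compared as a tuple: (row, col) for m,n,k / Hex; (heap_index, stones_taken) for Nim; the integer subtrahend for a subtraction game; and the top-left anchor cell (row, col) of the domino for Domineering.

[OX./.../..X] O move#1: (0,2):-1/OXO/.../..X, (1,0):-1/OX./O../..X, (1,1):+0/OX./.O./..X*, (1,2):-1/OX./..O/..X, (2,0):+0/OX./.../O.X, (2,1):+0/OX./.../.OX
[OX./.O./..X] X move#2: (0,2):+0/OXX/.O./..X*, (1,0):+0/OX./XO./..X, (1,2):+0/OX./.OX/..X, (2,0):+0/OX./.O./X.X, (2,1):-1/OX./.O./.XX
[OXX/.O./..X] O move#3: (1,0):-1/OXX/OO./..X, (1,2):+0/OXX/.OO/..X*, (2,0):-1/OXX/.O./O.X, (2,1):-1/OXX/.O./.OX
[OXX/.OO/..X] X move#4: (1,0):+0/OXX/XOO/..X*, (2,0):-1/OXX/.OO/X.X, (2,1):-1/OXX/.OO/.XX
[OXX/XOO/..X] O move#5: (2,0):+0/OXX/XOO/O.X*, (2,1):+0/OXX/XOO/.OX
[OXX/XOO/O.X] X move#6: (2,1):+0/OXX/XOO/OXX*
[OXX/XOO/OXX] end (terminal +0, O#7); searched OX./.../..X to 6

PV length from [OX./.../..X]: 6 plies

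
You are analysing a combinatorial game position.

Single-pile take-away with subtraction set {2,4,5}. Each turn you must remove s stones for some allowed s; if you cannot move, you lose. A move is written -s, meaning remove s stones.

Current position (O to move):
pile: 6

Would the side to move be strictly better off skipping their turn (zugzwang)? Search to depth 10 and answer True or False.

[6] O move#1: -2:-1/4, -4:-1/2, -5:+1/1*
[1] end (terminal -1, X#2); searched 6 to 10
pass branch (X moves first from the same position):
  | [6] X move#1: -2:-1/4, -4:-1/2, -5:+1/1*
  | [1] end (terminal -1, O#2); searched 6 to 10
O moving scores +1; O passing scores -1

zugzwang(6, O) = False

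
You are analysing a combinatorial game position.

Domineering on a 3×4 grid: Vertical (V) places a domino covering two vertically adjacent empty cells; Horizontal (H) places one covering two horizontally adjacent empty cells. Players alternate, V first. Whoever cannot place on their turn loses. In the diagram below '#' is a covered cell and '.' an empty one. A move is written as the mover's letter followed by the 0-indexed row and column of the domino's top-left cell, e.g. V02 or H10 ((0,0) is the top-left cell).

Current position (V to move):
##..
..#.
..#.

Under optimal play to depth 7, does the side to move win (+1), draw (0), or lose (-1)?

value(##../..#./..#., V) = +1

[##../..#./..#.] V move#1: V03:-1/##.#/..##/..#., V10:+1/##../#.#./#.#.*, V11:+1/##../.##./.##., V13:-1/##../..##/..##
[##../#.#./#.#.] H move#2: H02:-1/####/#.#./#.#.*
[####/#.#./#.#.] V move#3: V11:+1/####/###./###.*, V13:+1/####/#.##/#.##
[####/###./###.] end (terminal -1, H#4); searched ##../..#./..#. to 7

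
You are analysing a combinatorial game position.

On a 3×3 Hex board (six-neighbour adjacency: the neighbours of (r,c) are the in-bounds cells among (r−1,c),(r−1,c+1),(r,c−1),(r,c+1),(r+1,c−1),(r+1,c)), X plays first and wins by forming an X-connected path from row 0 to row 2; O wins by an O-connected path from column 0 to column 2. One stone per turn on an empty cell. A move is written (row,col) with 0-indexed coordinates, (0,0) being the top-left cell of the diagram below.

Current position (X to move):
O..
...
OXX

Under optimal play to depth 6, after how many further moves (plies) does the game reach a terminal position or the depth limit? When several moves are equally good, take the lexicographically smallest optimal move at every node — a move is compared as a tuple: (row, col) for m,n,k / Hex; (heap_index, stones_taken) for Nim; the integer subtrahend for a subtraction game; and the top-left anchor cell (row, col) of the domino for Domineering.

PV length from [O../.../OXX]: 5 plies

[O../.../OXX] X move#1: (0,1):-1/OX./.../OXX, (0,2):+1/O.X/.../OXX*, (1,0):-1/O../X../OXX, (1,1):+1/O../.X./OXX, (1,2):-1/O../..X/OXX
[O.X/.../OXX] O move#2: (0,1):-1/OOX/.../OXX*, (1,0):-1/O.X/O../OXX, (1,1):-1/O.X/.O./OXX, (1,2):-1/O.X/..O/OXX
[OOX/.../OXX] X move#3: (1,0):+1/OOX/X../OXX*, (1,1):+1/OOX/.X./OXX, (1,2):+1/OOX/..X/OXX
[OOX/X../OXX] O move#4: (1,1):-1/OOX/XO./OXX*, (1,2):-1/OOX/X.O/OXX
[OOX/XO./OXX] X move#5: (1,2):+1/OOX/XOX/OXX*
[OOX/XOX/OXX] end (terminal -1, O#6); searched O../.../OXX to 6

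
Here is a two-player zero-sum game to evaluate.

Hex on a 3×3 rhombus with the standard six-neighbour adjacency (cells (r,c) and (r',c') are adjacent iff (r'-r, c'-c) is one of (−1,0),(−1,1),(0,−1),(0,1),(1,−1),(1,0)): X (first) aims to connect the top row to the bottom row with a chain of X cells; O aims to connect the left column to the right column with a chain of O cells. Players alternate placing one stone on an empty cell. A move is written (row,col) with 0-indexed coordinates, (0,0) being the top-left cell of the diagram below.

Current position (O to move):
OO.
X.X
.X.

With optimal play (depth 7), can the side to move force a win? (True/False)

O winning at [OO./X.X/.X.]: True

ply 1, O at OO./X.X/.X. | (0,2)=+1→OOO/X.X/.X.*; (1,1)=-1→OO./XOX/.X.; (2,0)=-1→OO./X.X/OX.; (2,2)=-1→OO./X.X/.XO
ply 2: OOO/X.X/.X. is terminal -1 (X); from OO./X.X/.X. depth 7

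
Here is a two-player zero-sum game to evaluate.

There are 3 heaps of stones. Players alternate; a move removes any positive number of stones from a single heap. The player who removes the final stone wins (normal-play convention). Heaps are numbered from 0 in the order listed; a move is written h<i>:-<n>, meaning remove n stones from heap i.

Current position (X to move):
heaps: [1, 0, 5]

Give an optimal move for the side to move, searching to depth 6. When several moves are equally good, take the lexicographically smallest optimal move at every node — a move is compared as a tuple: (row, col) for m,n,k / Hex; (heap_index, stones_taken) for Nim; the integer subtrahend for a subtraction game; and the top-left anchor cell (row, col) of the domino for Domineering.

X's best at [(1,0,5)]: h2:-4

ply 1, X at (1,0,5) | h0:-1=-1→(0,0,5); h2:-1=-1→(1,0,4); h2:-2=-1→(1,0,3); h2:-3=-1→(1,0,2); h2:-4=+1→(1,0,1)*; h2:-5=-1→(1,0,0)
ply 2, O at (1,0,1) | h0:-1=-1→(0,0,1)*; h2:-1=-1→(1,0,0)
ply 3, X at (0,0,1) | h2:-1=+1→(0,0,0)*
ply 4: (0,0,0) is terminal -1 (O); from (1,0,5) depth 6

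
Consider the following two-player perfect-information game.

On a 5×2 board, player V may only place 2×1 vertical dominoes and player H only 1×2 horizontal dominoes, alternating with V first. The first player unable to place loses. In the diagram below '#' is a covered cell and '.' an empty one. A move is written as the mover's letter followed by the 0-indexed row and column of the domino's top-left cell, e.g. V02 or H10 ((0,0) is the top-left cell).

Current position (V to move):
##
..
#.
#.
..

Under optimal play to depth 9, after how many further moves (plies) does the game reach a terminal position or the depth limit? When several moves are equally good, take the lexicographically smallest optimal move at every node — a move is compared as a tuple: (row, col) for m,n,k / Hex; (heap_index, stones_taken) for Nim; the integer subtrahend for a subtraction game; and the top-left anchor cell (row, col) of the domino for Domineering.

PV length from [##/../#./#./..]: 2 plies

[##/../#./#./..] V move#1: V11:-1/##/.#/##/#./..*, V21:-1/##/../##/##/.., V31:-1/##/../#./##/.#
[##/.#/##/#./..] H move#2: H40:+1/##/.#/##/#./##*
[##/.#/##/#./##] end (terminal -1, V#3); searched ##/../#./#./.. to 9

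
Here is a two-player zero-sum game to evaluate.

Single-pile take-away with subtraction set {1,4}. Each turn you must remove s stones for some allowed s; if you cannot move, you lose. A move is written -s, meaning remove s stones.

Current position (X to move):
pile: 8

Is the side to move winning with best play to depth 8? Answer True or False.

p1 X@[8]: -1[7]+1* -4[4]-1
p2 O@[7]: -1[6]-1* -4[3]-1
p3 X@[6]: -1[5]+1* -4[2]+1
p4 O@[5]: -1[4]-1* -4[1]-1
p5 X@[4]: -1[3]-1 -4[0]+1*
p6 O@[0] terminal -1; root [8] d8

X winning at [8]: True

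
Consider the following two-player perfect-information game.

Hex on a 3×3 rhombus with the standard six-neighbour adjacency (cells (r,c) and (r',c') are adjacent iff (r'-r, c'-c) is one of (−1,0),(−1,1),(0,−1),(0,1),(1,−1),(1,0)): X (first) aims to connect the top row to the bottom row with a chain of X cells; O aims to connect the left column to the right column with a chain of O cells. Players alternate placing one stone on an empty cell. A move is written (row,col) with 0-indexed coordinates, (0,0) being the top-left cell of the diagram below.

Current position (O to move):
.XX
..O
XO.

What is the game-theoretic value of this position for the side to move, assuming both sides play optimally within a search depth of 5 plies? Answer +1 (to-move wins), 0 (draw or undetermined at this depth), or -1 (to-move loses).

value(.XX/..O/XO., O) = -1

[.XX/..O/XO.] O move#1: (0,0):-1/OXX/..O/XO.*, (1,0):-1/.XX/O.O/XO., (1,1):-1/.XX/.OO/XO., (2,2):-1/.XX/..O/XOO
[OXX/..O/XO.] X move#2: (1,0):+1/OXX/X.O/XO.*, (1,1):+1/OXX/.XO/XO., (2,2):+1/OXX/..O/XOX
[OXX/X.O/XO.] end (terminal -1, O#3); searched .XX/..O/XO. to 5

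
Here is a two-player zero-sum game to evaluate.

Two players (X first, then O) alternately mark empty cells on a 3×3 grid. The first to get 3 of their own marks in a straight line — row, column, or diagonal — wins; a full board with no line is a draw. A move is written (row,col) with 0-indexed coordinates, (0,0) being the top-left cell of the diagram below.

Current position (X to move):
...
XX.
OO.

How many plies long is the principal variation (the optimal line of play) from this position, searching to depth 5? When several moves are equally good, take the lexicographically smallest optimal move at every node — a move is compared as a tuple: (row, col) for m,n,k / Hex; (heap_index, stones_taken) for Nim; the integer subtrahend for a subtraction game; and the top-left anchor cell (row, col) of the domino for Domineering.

PV length from [.../XX./OO.]: 1 ply

[.../XX./OO.] X move#1: (0,0):-1/X../XX./OO., (0,1):-1/.X./XX./OO., (0,2):-1/..X/XX./OO., (1,2):+1/.../XXX/OO.*, (2,2):+1/.../XX./OOX
[.../XXX/OO.] end (terminal -1, O#2); searched .../XX./OO. to 5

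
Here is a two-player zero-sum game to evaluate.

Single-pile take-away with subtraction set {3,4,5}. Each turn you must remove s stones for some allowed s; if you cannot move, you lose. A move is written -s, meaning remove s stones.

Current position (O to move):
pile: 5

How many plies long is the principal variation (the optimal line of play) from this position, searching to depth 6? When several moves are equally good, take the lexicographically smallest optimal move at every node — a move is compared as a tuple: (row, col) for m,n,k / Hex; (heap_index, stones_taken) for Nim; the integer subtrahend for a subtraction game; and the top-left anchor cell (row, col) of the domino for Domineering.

PV length from [5]: 1 ply

ply 1, O at 5 | -3=+1→2*; -4=+1→1; -5=+1→0
ply 2: 2 is terminal -1 (X); from 5 depth 6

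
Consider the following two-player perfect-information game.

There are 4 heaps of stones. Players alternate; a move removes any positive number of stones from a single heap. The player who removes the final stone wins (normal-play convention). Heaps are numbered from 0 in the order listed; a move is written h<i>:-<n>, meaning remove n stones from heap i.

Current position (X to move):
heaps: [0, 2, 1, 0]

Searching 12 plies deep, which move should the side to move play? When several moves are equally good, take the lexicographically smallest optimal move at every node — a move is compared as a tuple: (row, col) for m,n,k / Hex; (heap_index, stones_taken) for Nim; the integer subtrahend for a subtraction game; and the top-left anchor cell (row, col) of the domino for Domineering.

X's best at [(0,2,1,0)]: h1:-1

p1 X@[(0,2,1,0)]: h1:-1[(0,1,1,0)]+1* h1:-2[(0,0,1,0)]-1 h2:-1[(0,2,0,0)]-1
p2 O@[(0,1,1,0)]: h1:-1[(0,0,1,0)]-1* h2:-1[(0,1,0,0)]-1
p3 X@[(0,0,1,0)]: h2:-1[(0,0,0,0)]+1*
p4 O@[(0,0,0,0)] terminal -1; root [(0,2,1,0)] d12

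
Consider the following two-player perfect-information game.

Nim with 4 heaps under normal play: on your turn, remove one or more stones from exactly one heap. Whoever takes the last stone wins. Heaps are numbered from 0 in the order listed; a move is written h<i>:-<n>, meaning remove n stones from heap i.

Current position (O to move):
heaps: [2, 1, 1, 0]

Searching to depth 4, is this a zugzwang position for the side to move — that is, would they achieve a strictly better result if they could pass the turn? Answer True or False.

[(2,1,1,0)] O move#1: h0:-1:-1/(1,1,1,0), h0:-2:+1/(0,1,1,0)*, h1:-1:-1/(2,0,1,0), h2:-1:-1/(2,1,0,0)
[(0,1,1,0)] X move#2: h1:-1:-1/(0,0,1,0)*, h2:-1:-1/(0,1,0,0)
[(0,0,1,0)] O move#3: h2:-1:+1/(0,0,0,0)*
[(0,0,0,0)] end (terminal -1, X#4); searched (2,1,1,0) to 4
pass branch (X moves first from the same position):
  | [(2,1,1,0)] X move#1: h0:-1:-1/(1,1,1,0), h0:-2:+1/(0,1,1,0)*, h1:-1:-1/(2,0,1,0), h2:-1:-1/(2,1,0,0)
  | [(0,1,1,0)] O move#2: h1:-1:-1/(0,0,1,0)*, h2:-1:-1/(0,1,0,0)
  | [(0,0,1,0)] X move#3: h2:-1:+1/(0,0,0,0)*
  | [(0,0,0,0)] end (terminal -1, O#4); searched (2,1,1,0) to 4
O moving scores +1; O passing scores -1

zugzwang((2,1,1,0), O) = False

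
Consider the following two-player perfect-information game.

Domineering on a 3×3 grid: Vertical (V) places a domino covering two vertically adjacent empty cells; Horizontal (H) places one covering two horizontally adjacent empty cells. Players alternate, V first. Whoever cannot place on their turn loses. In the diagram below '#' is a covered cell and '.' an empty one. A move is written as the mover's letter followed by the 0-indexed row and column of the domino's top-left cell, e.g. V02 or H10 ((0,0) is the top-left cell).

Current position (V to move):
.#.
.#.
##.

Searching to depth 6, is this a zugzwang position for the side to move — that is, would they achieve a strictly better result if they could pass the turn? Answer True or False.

zugzwang(.#./.#./##., V) = False

p1 V@[.#./.#./##.]: V00[##./##./##.]+1* V02[.##/.##/##.]+1 V12[.#./.##/###]+1
p2 H@[##./##./##.] terminal -1; root [.#./.#./##.] d6
pass branch (H moves first from the same position):
  | p1 H@[.#./.#./##.] terminal -1; root [.#./.#./##.] d6
V moving scores +1; V passing scores +1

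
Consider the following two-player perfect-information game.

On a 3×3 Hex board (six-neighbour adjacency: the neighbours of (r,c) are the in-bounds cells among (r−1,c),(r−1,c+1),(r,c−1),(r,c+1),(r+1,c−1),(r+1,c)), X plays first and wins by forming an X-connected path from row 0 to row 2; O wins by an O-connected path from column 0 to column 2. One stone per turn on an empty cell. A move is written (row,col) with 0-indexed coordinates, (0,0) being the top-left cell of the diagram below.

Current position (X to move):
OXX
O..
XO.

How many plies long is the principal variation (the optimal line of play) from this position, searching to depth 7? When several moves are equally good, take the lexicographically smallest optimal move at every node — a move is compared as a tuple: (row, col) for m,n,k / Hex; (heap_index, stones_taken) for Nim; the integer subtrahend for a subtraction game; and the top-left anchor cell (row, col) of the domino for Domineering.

PV length from [OXX/O../XO.]: 1 ply

ply 1, X at OXX/O../XO. | (1,1)=+1→OXX/OX./XO.*; (1,2)=+1→OXX/O.X/XO.; (2,2)=+1→OXX/O../XOX
ply 2: OXX/OX./XO. is terminal -1 (O); from OXX/O../XO. depth 7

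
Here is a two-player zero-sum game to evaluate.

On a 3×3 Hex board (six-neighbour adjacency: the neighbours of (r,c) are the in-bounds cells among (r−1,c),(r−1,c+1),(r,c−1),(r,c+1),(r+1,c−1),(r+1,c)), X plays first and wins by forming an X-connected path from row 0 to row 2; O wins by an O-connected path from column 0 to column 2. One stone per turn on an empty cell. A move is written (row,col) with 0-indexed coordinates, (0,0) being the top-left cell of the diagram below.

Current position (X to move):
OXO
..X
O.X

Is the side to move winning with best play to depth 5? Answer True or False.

[OXO/..X/O.X] X move#1: (1,0):-1/OXO/X.X/O.X, (1,1):+1/OXO/.XX/O.X*, (2,1):-1/OXO/..X/OXX
[OXO/.XX/O.X] end (terminal -1, O#2); searched OXO/..X/O.X to 5

X winning at [OXO/..X/O.X]: True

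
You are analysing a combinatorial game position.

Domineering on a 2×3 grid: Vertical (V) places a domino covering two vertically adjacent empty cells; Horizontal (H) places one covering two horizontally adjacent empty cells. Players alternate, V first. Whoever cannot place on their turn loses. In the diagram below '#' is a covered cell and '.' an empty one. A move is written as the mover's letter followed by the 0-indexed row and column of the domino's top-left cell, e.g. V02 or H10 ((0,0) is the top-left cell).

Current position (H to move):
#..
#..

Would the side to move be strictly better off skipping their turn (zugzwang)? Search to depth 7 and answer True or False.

zugzwang(#../#.., H) = False

p1 H@[#../#..]: H01[###/#..]+1* H11[#../###]+1
p2 V@[###/#..] terminal -1; root [#../#..] d7
if H skipped the turn, V would face:
~ p1 V@[#../#..]: V01[##./##.]+1* V02[#.#/#.#]+1
~ p2 H@[##./##.] terminal -1; root [#../#..] d7
compare (H): move=+1 vs pass=-1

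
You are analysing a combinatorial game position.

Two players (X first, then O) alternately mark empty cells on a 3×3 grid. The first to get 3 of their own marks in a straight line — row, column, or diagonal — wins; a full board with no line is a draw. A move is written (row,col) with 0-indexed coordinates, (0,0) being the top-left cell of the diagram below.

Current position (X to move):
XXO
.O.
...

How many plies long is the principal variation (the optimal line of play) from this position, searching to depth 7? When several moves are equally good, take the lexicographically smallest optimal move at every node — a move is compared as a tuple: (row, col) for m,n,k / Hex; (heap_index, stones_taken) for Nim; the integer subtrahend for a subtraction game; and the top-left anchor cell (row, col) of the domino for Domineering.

PV length from [XXO/.O./...]: 5 plies

p1 X@[XXO/.O./...]: (1,0)[XXO/XO./...]-1 (1,2)[XXO/.OX/...]-1 (2,0)[XXO/.O./X..]+0* (2,1)[XXO/.O./.X.]-1 (2,2)[XXO/.O./..X]-1
p2 O@[XXO/.O./X..]: (1,0)[XXO/OO./X..]+0* (1,2)[XXO/.OO/X..]-1 (2,1)[XXO/.O./XO.]-1 (2,2)[XXO/.O./X.O]-1
p3 X@[XXO/OO./X..]: (1,2)[XXO/OOX/X..]+0* (2,1)[XXO/OO./XX.]-1 (2,2)[XXO/OO./X.X]-1
p4 O@[XXO/OOX/X..]: (2,1)[XXO/OOX/XO.]+0* (2,2)[XXO/OOX/X.O]+0
p5 X@[XXO/OOX/XO.]: (2,2)[XXO/OOX/XOX]+0*
p6 O@[XXO/OOX/XOX] terminal +0; root [XXO/.O./...] d7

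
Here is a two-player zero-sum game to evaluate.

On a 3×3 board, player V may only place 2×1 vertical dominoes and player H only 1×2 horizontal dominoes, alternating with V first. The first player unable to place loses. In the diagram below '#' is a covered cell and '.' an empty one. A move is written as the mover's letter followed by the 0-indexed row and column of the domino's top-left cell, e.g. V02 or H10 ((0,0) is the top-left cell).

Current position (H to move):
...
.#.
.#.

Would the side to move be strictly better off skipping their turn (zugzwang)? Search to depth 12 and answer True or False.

zugzwang(.../.#./.#., H) = False

p1 H@[.../.#./.#.]: H00[##./.#./.#.]-1* H01[.##/.#./.#.]-1
p2 V@[##./.#./.#.]: V02[###/.##/.#.]+1* V10[##./##./##.]+1 V12[##./.##/.##]+1
p3 H@[###/.##/.#.] terminal -1; root [.../.#./.#.] d12
suppose H passes — search the same position with V to move:
pass> p1 V@[.../.#./.#.]: V00[#../##./.#.]+1* V02[..#/.##/.#.]+1 V10[.../##./##.]+1 V12[.../.##/.##]+1
pass> p2 H@[#../##./.#.]: H01[###/##./.#.]-1*
pass> p3 V@[###/##./.#.]: V12[###/###/.##]+1*
pass> p4 H@[###/###/.##] terminal -1; root [.../.#./.#.] d12
for H: play -1, pass -1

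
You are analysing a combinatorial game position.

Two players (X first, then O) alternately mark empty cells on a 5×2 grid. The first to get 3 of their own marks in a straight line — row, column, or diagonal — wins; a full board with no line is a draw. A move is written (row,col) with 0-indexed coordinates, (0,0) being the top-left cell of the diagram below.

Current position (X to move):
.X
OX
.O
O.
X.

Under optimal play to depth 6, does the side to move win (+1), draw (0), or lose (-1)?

value(.X/OX/.O/O./X., X) = 0

p1 X@[.X/OX/.O/O./X.]: (0,0)[XX/OX/.O/O./X.]-1 (2,0)[.X/OX/XO/O./X.]+0* (3,1)[.X/OX/.O/OX/X.]-1 (4,1)[.X/OX/.O/O./XX]-1
p2 O@[.X/OX/XO/O./X.]: (0,0)[OX/OX/XO/O./X.]+0* (3,1)[.X/OX/XO/OO/X.]+0 (4,1)[.X/OX/XO/O./XO]+0
p3 X@[OX/OX/XO/O./X.]: (3,1)[OX/OX/XO/OX/X.]+0* (4,1)[OX/OX/XO/O./XX]+0
p4 O@[OX/OX/XO/OX/X.]: (4,1)[OX/OX/XO/OX/XO]+0*
p5 X@[OX/OX/XO/OX/XO] terminal +0; root [.X/OX/.O/O./X.] d6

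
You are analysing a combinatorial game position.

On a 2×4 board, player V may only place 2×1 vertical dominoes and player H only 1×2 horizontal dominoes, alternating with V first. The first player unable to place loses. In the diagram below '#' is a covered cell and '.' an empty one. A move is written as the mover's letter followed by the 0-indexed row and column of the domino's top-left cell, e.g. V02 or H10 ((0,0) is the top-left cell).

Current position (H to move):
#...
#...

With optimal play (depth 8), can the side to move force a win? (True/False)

[#.../#...] H move#1: H01:+1/###./#...*, H02:+1/#.##/#..., H11:+1/#.../###., H12:+1/#.../#.##
[###./#...] V move#2: V03:-1/####/#..#*
[####/#..#] H move#3: H11:+1/####/####*
[####/####] end (terminal -1, V#4); searched #.../#... to 8

H winning at [#.../#...]: True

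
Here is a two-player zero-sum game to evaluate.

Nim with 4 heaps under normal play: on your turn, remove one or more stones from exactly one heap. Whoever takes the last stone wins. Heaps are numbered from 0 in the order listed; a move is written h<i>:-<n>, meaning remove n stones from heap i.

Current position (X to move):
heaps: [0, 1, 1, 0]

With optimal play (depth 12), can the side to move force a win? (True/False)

X winning at [(0,1,1,0)]: False

p1 X@[(0,1,1,0)]: h1:-1[(0,0,1,0)]-1* h2:-1[(0,1,0,0)]-1
p2 O@[(0,0,1,0)]: h2:-1[(0,0,0,0)]+1*
p3 X@[(0,0,0,0)] terminal -1; root [(0,1,1,0)] d12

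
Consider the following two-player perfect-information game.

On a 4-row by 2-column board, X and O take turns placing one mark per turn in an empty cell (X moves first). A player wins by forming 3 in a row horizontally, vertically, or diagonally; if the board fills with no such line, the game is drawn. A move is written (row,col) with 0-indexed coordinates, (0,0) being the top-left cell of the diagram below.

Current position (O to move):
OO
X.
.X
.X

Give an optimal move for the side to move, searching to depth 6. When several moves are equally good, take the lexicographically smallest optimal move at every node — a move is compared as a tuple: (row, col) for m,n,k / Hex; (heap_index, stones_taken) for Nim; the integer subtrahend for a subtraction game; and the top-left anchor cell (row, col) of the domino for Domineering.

ply 1, O at OO/X./.X/.X | (1,1)=+0→OO/XO/.X/.X*; (2,0)=-1→OO/X./OX/.X; (3,0)=-1→OO/X./.X/OX
ply 2, X at OO/XO/.X/.X | (2,0)=+0→OO/XO/XX/.X*; (3,0)=+0→OO/XO/.X/XX
ply 3, O at OO/XO/XX/.X | (3,0)=+0→OO/XO/XX/OX*
ply 4: OO/XO/XX/OX is terminal +0 (X); from OO/X./.X/.X depth 6

O's best at [OO/X./.X/.X]: (1,1)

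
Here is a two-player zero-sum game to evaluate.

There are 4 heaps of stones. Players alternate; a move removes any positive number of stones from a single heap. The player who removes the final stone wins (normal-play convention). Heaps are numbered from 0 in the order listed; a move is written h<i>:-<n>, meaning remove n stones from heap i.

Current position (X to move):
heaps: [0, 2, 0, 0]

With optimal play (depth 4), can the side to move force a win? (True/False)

[(0,2,0,0)] X move#1: h1:-1:-1/(0,1,0,0), h1:-2:+1/(0,0,0,0)*
[(0,0,0,0)] end (terminal -1, O#2); searched (0,2,0,0) to 4

X winning at [(0,2,0,0)]: True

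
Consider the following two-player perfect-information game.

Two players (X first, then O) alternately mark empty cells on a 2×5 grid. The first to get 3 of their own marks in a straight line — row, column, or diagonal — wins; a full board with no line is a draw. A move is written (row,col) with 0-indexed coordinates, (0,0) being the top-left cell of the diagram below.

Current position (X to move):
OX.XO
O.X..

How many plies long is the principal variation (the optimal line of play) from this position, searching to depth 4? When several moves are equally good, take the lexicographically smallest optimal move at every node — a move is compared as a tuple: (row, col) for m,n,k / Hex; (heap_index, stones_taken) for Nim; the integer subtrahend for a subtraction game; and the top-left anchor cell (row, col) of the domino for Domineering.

p1 X@[OX.XO/O.X..]: (0,2)[OXXXO/O.X..]+1* (1,1)[OX.XO/OXX..]+1 (1,3)[OX.XO/O.XX.]+1 (1,4)[OX.XO/O.X.X]+1
p2 O@[OXXXO/O.X..] terminal -1; root [OX.XO/O.X..] d4

PV length from [OX.XO/O.X..]: 1 ply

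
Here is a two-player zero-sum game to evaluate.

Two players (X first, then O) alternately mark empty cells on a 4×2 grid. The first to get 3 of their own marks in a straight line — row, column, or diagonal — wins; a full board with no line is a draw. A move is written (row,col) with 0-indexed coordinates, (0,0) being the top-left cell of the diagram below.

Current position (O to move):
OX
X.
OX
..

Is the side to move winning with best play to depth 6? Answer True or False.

O winning at [OX/X./OX/..]: False

p1 O@[OX/X./OX/..]: (1,1)[OX/XO/OX/..]+0* (3,0)[OX/X./OX/O.]-1 (3,1)[OX/X./OX/.O]-1
p2 X@[OX/XO/OX/..]: (3,0)[OX/XO/OX/X.]+0* (3,1)[OX/XO/OX/.X]+0
p3 O@[OX/XO/OX/X.]: (3,1)[OX/XO/OX/XO]+0*
p4 X@[OX/XO/OX/XO] terminal +0; root [OX/X./OX/..] d6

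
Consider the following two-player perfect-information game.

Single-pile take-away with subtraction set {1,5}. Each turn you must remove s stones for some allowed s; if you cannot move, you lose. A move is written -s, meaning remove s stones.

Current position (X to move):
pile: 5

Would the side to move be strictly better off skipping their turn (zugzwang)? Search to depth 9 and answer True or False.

zugzwang(5, X) = False

ply 1, X at 5 | -1=+1→4*; -5=+1→0
ply 2, O at 4 | -1=-1→3*
ply 3, X at 3 | -1=+1→2*
ply 4, O at 2 | -1=-1→1*
ply 5, X at 1 | -1=+1→0*
ply 6: 0 is terminal -1 (O); from 5 depth 9
suppose X passes — search the same position with O to move:
pass> ply 1, O at 5 | -1=+1→4*; -5=+1→0
pass> ply 2, X at 4 | -1=-1→3*
pass> ply 3, O at 3 | -1=+1→2*
pass> ply 4, X at 2 | -1=-1→1*
pass> ply 5, O at 1 | -1=+1→0*
pass> ply 6: 0 is terminal -1 (X); from 5 depth 9
for X: play +1, pass -1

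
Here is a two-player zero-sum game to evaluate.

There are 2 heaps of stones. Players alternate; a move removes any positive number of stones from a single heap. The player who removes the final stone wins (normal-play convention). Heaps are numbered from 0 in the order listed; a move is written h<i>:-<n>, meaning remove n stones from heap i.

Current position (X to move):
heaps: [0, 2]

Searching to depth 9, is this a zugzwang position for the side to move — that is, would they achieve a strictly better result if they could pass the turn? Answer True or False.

[(0,2)] X move#1: h1:-1:-1/(0,1), h1:-2:+1/(0,0)*
[(0,0)] end (terminal -1, O#2); searched (0,2) to 9
pass branch (O moves first from the same position):
  | [(0,2)] O move#1: h1:-1:-1/(0,1), h1:-2:+1/(0,0)*
  | [(0,0)] end (terminal -1, X#2); searched (0,2) to 9
X moving scores +1; X passing scores -1

zugzwang((0,2), X) = False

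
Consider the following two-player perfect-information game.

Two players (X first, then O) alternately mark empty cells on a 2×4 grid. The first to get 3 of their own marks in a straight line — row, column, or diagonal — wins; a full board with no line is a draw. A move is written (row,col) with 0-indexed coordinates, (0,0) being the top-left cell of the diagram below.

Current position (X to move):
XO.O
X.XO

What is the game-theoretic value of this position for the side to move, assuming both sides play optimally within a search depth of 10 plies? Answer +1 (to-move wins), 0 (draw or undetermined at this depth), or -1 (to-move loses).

value(XO.O/X.XO, X) = +1

p1 X@[XO.O/X.XO]: (0,2)[XOXO/X.XO]+0 (1,1)[XO.O/XXXO]+1*
p2 O@[XO.O/XXXO] terminal -1; root [XO.O/X.XO] d10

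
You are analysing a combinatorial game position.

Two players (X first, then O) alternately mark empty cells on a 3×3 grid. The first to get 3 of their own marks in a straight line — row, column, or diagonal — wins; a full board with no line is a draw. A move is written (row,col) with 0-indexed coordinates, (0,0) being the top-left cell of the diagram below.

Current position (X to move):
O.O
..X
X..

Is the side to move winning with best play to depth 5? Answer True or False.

p1 X@[O.O/..X/X..]: (0,1)[OXO/..X/X..]+0* (1,0)[O.O/X.X/X..]-1 (1,1)[O.O/.XX/X..]-1 (2,1)[O.O/..X/XX.]-1 (2,2)[O.O/..X/X.X]-1
p2 O@[OXO/..X/X..]: (1,0)[OXO/O.X/X..]-1 (1,1)[OXO/.OX/X..]+0* (2,1)[OXO/..X/XO.]+0 (2,2)[OXO/..X/X.O]-1
p3 X@[OXO/.OX/X..]: (1,0)[OXO/XOX/X..]-1 (2,1)[OXO/.OX/XX.]-1 (2,2)[OXO/.OX/X.X]+0*
p4 O@[OXO/.OX/X.X]: (1,0)[OXO/OOX/X.X]-1 (2,1)[OXO/.OX/XOX]+0*
p5 X@[OXO/.OX/XOX]: (1,0)[OXO/XOX/XOX]+0*
p6 O@[OXO/XOX/XOX] terminal +0; root [O.O/..X/X..] d5

X winning at [O.O/..X/X..]: False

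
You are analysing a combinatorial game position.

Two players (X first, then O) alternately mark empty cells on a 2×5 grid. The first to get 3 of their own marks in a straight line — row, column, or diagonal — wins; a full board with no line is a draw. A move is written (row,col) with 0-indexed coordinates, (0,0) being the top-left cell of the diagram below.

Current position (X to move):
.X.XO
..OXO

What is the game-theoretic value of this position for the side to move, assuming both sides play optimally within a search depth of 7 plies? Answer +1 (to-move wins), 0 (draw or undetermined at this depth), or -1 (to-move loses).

value(.X.XO/..OXO, X) = +1

ply 1, X at .X.XO/..OXO | (0,0)=+0→XX.XO/..OXO; (0,2)=+1→.XXXO/..OXO*; (1,0)=+0→.X.XO/X.OXO; (1,1)=+0→.X.XO/.XOXO
ply 2: .XXXO/..OXO is terminal -1 (O); from .X.XO/..OXO depth 7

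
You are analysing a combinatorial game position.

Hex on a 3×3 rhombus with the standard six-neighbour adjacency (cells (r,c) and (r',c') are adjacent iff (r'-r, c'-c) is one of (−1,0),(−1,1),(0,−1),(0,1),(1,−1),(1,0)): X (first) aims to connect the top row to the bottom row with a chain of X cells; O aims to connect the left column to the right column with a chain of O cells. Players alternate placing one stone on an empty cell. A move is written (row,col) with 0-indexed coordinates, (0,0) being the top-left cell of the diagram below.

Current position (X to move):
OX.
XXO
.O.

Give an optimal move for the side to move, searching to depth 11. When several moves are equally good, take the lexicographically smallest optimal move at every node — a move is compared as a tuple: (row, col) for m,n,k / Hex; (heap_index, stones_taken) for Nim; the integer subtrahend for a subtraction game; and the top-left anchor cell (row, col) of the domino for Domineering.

[OX./XXO/.O.] X move#1: (0,2):-1/OXX/XXO/.O., (2,0):+1/OX./XXO/XO.*, (2,2):-1/OX./XXO/.OX
[OX./XXO/XO.] end (terminal -1, O#2); searched OX./XXO/.O. to 11

X's best at [OX./XXO/.O.]: (2,0)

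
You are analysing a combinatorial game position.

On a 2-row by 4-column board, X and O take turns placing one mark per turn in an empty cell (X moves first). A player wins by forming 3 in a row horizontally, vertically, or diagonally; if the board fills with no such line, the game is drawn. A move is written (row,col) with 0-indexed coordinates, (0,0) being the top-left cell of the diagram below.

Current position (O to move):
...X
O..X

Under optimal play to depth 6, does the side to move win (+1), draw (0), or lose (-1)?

p1 O@[...X/O..X]: (0,0)[O..X/O..X]+0* (0,1)[.O.X/O..X]+0 (0,2)[..OX/O..X]+0 (1,1)[...X/OO.X]+0 (1,2)[...X/O.OX]+0
p2 X@[O..X/O..X]: (0,1)[OX.X/O..X]+0* (0,2)[O.XX/O..X]+0 (1,1)[O..X/OX.X]+0 (1,2)[O..X/O.XX]+0
p3 O@[OX.X/O..X]: (0,2)[OXOX/O..X]+0* (1,1)[OX.X/OO.X]-1 (1,2)[OX.X/O.OX]-1
p4 X@[OXOX/O..X]: (1,1)[OXOX/OX.X]+0* (1,2)[OXOX/O.XX]+0
p5 O@[OXOX/OX.X]: (1,2)[OXOX/OXOX]+0*
p6 X@[OXOX/OXOX] terminal +0; root [...X/O..X] d6

value(...X/O..X, O) = 0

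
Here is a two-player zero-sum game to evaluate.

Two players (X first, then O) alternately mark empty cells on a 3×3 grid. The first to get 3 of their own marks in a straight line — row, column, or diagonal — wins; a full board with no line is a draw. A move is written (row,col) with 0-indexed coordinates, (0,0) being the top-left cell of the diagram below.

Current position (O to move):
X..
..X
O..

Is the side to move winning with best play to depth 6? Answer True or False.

O winning at [X../..X/O..]: False

p1 O@[X../..X/O..]: (0,1)[XO./..X/O..]-1 (0,2)[X.O/..X/O..]-1 (1,0)[X../O.X/O..]-1 (1,1)[X../.OX/O..]-1 (2,1)[X../..X/OO.]-1 (2,2)[X../..X/O.O]+0*
p2 X@[X../..X/O.O]: (0,1)[XX./..X/O.O]-1 (0,2)[X.X/..X/O.O]-1 (1,0)[X../X.X/O.O]-1 (1,1)[X../.XX/O.O]-1 (2,1)[X../..X/OXO]+0*
p3 O@[X../..X/OXO]: (0,1)[XO./..X/OXO]+0* (0,2)[X.O/..X/OXO]-1 (1,0)[X../O.X/OXO]-1 (1,1)[X../.OX/OXO]+0
p4 X@[XO./..X/OXO]: (0,2)[XOX/..X/OXO]+0* (1,0)[XO./X.X/OXO]+0 (1,1)[XO./.XX/OXO]+0
p5 O@[XOX/..X/OXO]: (1,0)[XOX/O.X/OXO]+0* (1,1)[XOX/.OX/OXO]+0
p6 X@[XOX/O.X/OXO]: (1,1)[XOX/OXX/OXO]+0*
p7 O@[XOX/OXX/OXO] terminal +0; root [X../..X/O..] d6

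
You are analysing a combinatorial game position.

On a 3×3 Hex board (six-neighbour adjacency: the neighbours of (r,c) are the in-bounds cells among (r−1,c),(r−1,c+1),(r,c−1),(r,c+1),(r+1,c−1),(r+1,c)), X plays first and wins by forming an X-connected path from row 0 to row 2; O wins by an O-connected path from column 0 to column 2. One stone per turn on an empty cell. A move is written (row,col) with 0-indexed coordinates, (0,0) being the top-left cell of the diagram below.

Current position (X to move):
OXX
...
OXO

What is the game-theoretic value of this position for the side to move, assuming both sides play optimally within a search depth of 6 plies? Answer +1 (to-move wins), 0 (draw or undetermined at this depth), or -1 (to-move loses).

value(OXX/.../OXO, X) = +1

p1 X@[OXX/.../OXO]: (1,0)[OXX/X../OXO]+1* (1,1)[OXX/.X./OXO]+1 (1,2)[OXX/..X/OXO]+1
p2 O@[OXX/X../OXO]: (1,1)[OXX/XO./OXO]-1* (1,2)[OXX/X.O/OXO]-1
p3 X@[OXX/XO./OXO]: (1,2)[OXX/XOX/OXO]+1*
p4 O@[OXX/XOX/OXO] terminal -1; root [OXX/.../OXO] d6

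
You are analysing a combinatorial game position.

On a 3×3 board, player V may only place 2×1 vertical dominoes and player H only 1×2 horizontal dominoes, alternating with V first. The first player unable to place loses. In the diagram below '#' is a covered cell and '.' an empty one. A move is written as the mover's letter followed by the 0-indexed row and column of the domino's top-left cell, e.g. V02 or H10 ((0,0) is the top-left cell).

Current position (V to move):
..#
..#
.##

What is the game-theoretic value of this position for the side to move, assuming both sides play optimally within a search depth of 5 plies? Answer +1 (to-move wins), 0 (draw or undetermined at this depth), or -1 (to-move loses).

p1 V@[..#/..#/.##]: V00[#.#/#.#/.##]+1* V01[.##/.##/.##]+1 V10[..#/#.#/###]-1
p2 H@[#.#/#.#/.##] terminal -1; root [..#/..#/.##] d5

value(..#/..#/.##, V) = +1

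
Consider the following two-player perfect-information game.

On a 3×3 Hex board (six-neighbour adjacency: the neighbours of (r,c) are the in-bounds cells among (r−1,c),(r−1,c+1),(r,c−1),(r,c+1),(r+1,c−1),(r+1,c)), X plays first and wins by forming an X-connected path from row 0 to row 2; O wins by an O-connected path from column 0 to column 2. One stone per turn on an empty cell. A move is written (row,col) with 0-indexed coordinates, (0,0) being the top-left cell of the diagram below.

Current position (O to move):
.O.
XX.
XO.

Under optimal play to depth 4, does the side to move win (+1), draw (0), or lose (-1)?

value(.O./XX./XO., O) = -1

[.O./XX./XO.] O move#1: (0,0):-1/OO./XX./XO.*, (0,2):-1/.OO/XX./XO., (1,2):-1/.O./XXO/XO., (2,2):-1/.O./XX./XOO
[OO./XX./XO.] X move#2: (0,2):+1/OOX/XX./XO.*, (1,2):-1/OO./XXX/XO., (2,2):-1/OO./XX./XOX
[OOX/XX./XO.] end (terminal -1, O#3); searched .O./XX./XO. to 4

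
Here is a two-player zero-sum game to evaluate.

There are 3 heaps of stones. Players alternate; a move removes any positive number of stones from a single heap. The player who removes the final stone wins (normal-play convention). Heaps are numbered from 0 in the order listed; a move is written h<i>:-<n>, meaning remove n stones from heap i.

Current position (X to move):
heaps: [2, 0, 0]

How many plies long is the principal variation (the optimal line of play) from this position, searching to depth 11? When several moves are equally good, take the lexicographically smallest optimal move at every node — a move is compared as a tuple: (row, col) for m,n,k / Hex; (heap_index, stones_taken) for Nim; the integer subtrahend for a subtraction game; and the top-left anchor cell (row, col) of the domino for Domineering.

[(2,0,0)] X move#1: h0:-1:-1/(1,0,0), h0:-2:+1/(0,0,0)*
[(0,0,0)] end (terminal -1, O#2); searched (2,0,0) to 11

PV length from [(2,0,0)]: 1 ply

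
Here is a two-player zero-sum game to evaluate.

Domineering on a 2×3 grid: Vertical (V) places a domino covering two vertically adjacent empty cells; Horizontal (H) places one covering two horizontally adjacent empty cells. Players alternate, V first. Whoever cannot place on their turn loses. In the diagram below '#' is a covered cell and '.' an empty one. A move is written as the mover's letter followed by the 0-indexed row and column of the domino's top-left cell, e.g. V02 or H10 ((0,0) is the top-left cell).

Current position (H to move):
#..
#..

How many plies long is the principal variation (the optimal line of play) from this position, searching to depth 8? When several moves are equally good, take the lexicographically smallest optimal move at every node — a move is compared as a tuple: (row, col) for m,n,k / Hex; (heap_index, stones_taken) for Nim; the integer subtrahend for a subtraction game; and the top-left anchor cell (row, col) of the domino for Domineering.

PV length from [#../#..]: 1 ply

ply 1, H at #../#.. | H01=+1→###/#..*; H11=+1→#../###
ply 2: ###/#.. is terminal -1 (V); from #../#.. depth 8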